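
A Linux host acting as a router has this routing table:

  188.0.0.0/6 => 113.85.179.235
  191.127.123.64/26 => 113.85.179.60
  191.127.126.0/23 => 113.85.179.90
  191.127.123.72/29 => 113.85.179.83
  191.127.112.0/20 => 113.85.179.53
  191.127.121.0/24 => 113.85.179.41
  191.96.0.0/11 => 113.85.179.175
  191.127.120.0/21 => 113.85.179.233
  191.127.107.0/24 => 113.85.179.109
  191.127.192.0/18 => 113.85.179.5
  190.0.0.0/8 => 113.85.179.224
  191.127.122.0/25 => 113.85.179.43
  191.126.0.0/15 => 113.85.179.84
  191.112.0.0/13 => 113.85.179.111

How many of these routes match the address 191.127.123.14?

5

Prefixes containing 191.127.123.14:
  188.0.0.0/6 (188.0.0.0 - 191.255.255.255)
  191.96.0.0/11 (191.96.0.0 - 191.127.255.255)
  191.126.0.0/15 (191.126.0.0 - 191.127.255.255)
  191.127.112.0/20 (191.127.112.0 - 191.127.127.255)
  191.127.120.0/21 (191.127.120.0 - 191.127.127.255)
Total matching entries: 5.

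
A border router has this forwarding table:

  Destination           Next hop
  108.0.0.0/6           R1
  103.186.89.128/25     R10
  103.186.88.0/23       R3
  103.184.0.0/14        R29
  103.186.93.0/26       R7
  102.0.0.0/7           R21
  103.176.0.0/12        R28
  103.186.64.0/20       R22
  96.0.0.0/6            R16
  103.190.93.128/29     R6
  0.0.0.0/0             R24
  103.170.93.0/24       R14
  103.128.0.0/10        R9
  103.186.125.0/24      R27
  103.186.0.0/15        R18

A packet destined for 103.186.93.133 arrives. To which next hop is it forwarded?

Routes whose prefix contains 103.186.93.133:
  0.0.0.0/0 (default, matches everything) -> R24
  102.0.0.0/7 (102.0.0.0 - 103.255.255.255) -> R21
  103.128.0.0/10 (103.128.0.0 - 103.191.255.255) -> R9
  103.176.0.0/12 (103.176.0.0 - 103.191.255.255) -> R28
  103.184.0.0/14 (103.184.0.0 - 103.187.255.255) -> R29
  103.186.0.0/15 (103.186.0.0 - 103.187.255.255) -> R18
More-specific entries that do NOT match:
  103.190.93.128/29 (103.190.93.128 - 103.190.93.135) does not contain 103.186.93.133
  103.186.93.0/26 (103.186.93.0 - 103.186.93.63) does not contain 103.186.93.133
  103.186.89.128/25 (103.186.89.128 - 103.186.89.255) does not contain 103.186.93.133
  103.170.93.0/24 (103.170.93.0 - 103.170.93.255) does not contain 103.186.93.133
  103.186.125.0/24 (103.186.125.0 - 103.186.125.255) does not contain 103.186.93.133
  103.186.88.0/23 (103.186.88.0 - 103.186.89.255) does not contain 103.186.93.133
  103.186.64.0/20 (103.186.64.0 - 103.186.79.255) does not contain 103.186.93.133
Longest matching prefix is /15 -> next hop R18.

R18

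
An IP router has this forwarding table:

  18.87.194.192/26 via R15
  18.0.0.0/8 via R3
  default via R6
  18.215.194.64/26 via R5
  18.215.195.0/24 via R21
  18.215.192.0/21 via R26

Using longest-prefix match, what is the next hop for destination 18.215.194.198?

Routes whose prefix contains 18.215.194.198:
  0.0.0.0/0 (default, matches everything) -> R6
  18.0.0.0/8 (18.0.0.0 - 18.255.255.255) -> R3
  18.215.192.0/21 (18.215.192.0 - 18.215.199.255) -> R26
More-specific entries that do NOT match:
  18.87.194.192/26 (18.87.194.192 - 18.87.194.255) does not contain 18.215.194.198
  18.215.194.64/26 (18.215.194.64 - 18.215.194.127) does not contain 18.215.194.198
  18.215.195.0/24 (18.215.195.0 - 18.215.195.255) does not contain 18.215.194.198
Longest matching prefix is /21 -> next hop R26.

R26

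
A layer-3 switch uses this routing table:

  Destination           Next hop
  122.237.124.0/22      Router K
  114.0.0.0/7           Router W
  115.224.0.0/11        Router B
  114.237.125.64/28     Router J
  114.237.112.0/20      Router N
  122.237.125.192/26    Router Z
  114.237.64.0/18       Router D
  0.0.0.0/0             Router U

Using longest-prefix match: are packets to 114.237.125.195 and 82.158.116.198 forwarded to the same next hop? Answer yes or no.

no

114.237.125.195: longest match 114.237.112.0/20 -> Router N
82.158.116.198: longest match 0.0.0.0/0 -> Router U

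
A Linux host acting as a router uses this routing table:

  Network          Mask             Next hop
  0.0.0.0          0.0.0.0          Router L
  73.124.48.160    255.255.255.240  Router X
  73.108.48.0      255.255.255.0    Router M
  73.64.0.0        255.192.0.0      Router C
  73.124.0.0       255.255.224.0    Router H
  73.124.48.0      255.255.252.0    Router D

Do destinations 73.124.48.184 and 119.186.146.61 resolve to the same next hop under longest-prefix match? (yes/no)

no

73.124.48.184: longest match 73.124.48.0/22 -> Router D
119.186.146.61: longest match 0.0.0.0/0 -> Router L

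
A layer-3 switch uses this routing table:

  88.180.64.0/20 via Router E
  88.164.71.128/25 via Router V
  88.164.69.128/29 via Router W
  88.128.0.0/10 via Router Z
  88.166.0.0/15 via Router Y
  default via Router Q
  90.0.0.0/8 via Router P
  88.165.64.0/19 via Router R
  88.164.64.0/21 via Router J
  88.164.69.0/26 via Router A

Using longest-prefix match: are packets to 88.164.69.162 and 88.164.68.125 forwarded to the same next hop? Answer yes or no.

88.164.69.162: longest match 88.164.64.0/21 -> Router J
88.164.68.125: longest match 88.164.64.0/21 -> Router J

yes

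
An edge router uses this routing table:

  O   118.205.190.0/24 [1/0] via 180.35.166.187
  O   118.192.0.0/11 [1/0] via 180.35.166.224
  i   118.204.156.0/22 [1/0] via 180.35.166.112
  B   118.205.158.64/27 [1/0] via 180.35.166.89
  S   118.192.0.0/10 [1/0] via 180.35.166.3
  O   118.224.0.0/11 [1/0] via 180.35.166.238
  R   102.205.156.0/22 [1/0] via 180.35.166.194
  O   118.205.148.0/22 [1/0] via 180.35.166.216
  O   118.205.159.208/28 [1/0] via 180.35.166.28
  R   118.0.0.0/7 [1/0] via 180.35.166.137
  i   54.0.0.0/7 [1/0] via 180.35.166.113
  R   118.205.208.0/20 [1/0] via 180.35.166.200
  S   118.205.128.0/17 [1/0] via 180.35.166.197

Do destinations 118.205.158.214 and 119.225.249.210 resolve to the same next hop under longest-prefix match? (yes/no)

no

118.205.158.214: longest match 118.205.128.0/17 -> 180.35.166.197
119.225.249.210: longest match 118.0.0.0/7 -> 180.35.166.137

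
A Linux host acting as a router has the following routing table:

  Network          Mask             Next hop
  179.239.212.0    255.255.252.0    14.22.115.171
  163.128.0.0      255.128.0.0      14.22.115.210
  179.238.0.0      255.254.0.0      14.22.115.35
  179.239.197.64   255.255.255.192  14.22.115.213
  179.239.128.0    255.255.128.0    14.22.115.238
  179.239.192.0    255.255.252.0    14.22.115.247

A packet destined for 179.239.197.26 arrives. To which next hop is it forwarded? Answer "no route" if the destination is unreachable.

14.22.115.238

Routes whose prefix contains 179.239.197.26:
  179.238.0.0/15 (179.238.0.0 - 179.239.255.255) -> 14.22.115.35
  179.239.128.0/17 (179.239.128.0 - 179.239.255.255) -> 14.22.115.238
More-specific entries that do NOT match:
  179.239.197.64/26 (179.239.197.64 - 179.239.197.127) does not contain 179.239.197.26
  179.239.212.0/22 (179.239.212.0 - 179.239.215.255) does not contain 179.239.197.26
  179.239.192.0/22 (179.239.192.0 - 179.239.195.255) does not contain 179.239.197.26
Longest matching prefix is /17 -> next hop 14.22.115.238.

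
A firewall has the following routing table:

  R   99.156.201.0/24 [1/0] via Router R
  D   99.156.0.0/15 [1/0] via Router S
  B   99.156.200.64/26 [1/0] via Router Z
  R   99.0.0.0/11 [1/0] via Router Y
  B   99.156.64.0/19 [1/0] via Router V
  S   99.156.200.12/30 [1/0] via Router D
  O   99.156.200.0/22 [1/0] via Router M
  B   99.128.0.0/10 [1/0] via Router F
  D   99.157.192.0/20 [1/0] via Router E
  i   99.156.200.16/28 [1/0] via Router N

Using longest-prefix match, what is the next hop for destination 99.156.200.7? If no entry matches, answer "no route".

Router M

Routes whose prefix contains 99.156.200.7:
  99.128.0.0/10 (99.128.0.0 - 99.191.255.255) -> Router F
  99.156.0.0/15 (99.156.0.0 - 99.157.255.255) -> Router S
  99.156.200.0/22 (99.156.200.0 - 99.156.203.255) -> Router M
More-specific entries that do NOT match:
  99.156.200.12/30 (99.156.200.12 - 99.156.200.15) does not contain 99.156.200.7
  99.156.200.16/28 (99.156.200.16 - 99.156.200.31) does not contain 99.156.200.7
  99.156.200.64/26 (99.156.200.64 - 99.156.200.127) does not contain 99.156.200.7
  99.156.201.0/24 (99.156.201.0 - 99.156.201.255) does not contain 99.156.200.7
Longest matching prefix is /22 -> next hop Router M.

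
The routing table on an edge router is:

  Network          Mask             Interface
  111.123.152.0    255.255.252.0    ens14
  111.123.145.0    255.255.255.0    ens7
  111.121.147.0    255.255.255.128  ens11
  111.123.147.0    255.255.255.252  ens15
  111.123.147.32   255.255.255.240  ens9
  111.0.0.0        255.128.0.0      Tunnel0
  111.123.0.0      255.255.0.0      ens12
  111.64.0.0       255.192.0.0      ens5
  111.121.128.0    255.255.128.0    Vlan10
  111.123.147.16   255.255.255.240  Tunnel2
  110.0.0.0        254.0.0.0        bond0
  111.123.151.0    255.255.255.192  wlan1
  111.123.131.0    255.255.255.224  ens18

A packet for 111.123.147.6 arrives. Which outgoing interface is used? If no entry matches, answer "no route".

ens12

Routes whose prefix contains 111.123.147.6:
  110.0.0.0/7 (110.0.0.0 - 111.255.255.255) -> bond0
  111.0.0.0/9 (111.0.0.0 - 111.127.255.255) -> Tunnel0
  111.64.0.0/10 (111.64.0.0 - 111.127.255.255) -> ens5
  111.123.0.0/16 (111.123.0.0 - 111.123.255.255) -> ens12
More-specific entries that do NOT match:
  111.123.147.0/30 (111.123.147.0 - 111.123.147.3) does not contain 111.123.147.6
  111.123.147.32/28 (111.123.147.32 - 111.123.147.47) does not contain 111.123.147.6
  111.123.147.16/28 (111.123.147.16 - 111.123.147.31) does not contain 111.123.147.6
  111.123.131.0/27 (111.123.131.0 - 111.123.131.31) does not contain 111.123.147.6
  111.123.151.0/26 (111.123.151.0 - 111.123.151.63) does not contain 111.123.147.6
  111.121.147.0/25 (111.121.147.0 - 111.121.147.127) does not contain 111.123.147.6
  111.123.145.0/24 (111.123.145.0 - 111.123.145.255) does not contain 111.123.147.6
  111.123.152.0/22 (111.123.152.0 - 111.123.155.255) does not contain 111.123.147.6
  111.121.128.0/17 (111.121.128.0 - 111.121.255.255) does not contain 111.123.147.6
Longest matching prefix is /16 -> interface ens12.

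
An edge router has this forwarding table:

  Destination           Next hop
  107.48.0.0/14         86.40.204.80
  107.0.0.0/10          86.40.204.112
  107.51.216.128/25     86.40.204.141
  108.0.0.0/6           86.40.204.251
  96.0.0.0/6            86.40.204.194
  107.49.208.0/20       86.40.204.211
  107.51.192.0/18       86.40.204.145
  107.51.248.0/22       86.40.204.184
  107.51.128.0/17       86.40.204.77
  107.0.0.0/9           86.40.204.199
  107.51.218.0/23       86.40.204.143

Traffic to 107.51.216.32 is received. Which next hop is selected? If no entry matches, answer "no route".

Routes whose prefix contains 107.51.216.32:
  107.0.0.0/9 (107.0.0.0 - 107.127.255.255) -> 86.40.204.199
  107.0.0.0/10 (107.0.0.0 - 107.63.255.255) -> 86.40.204.112
  107.48.0.0/14 (107.48.0.0 - 107.51.255.255) -> 86.40.204.80
  107.51.128.0/17 (107.51.128.0 - 107.51.255.255) -> 86.40.204.77
  107.51.192.0/18 (107.51.192.0 - 107.51.255.255) -> 86.40.204.145
More-specific entries that do NOT match:
  107.51.216.128/25 (107.51.216.128 - 107.51.216.255) does not contain 107.51.216.32
  107.51.218.0/23 (107.51.218.0 - 107.51.219.255) does not contain 107.51.216.32
  107.51.248.0/22 (107.51.248.0 - 107.51.251.255) does not contain 107.51.216.32
  107.49.208.0/20 (107.49.208.0 - 107.49.223.255) does not contain 107.51.216.32
Longest matching prefix is /18 -> next hop 86.40.204.145.

86.40.204.145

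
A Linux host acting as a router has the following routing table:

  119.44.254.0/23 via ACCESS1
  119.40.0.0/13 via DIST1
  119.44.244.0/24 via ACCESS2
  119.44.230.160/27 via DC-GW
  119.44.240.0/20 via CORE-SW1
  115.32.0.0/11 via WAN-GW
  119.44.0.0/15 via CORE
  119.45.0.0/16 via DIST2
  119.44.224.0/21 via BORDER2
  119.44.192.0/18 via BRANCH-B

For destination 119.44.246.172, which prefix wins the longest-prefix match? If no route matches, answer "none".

Entries matching 119.44.246.172:
  119.40.0.0/13 (119.40.0.0 - 119.47.255.255)
  119.44.0.0/15 (119.44.0.0 - 119.45.255.255)
  119.44.192.0/18 (119.44.192.0 - 119.44.255.255)
  119.44.240.0/20 (119.44.240.0 - 119.44.255.255)
Most specific is 119.44.240.0/20.

119.44.240.0/20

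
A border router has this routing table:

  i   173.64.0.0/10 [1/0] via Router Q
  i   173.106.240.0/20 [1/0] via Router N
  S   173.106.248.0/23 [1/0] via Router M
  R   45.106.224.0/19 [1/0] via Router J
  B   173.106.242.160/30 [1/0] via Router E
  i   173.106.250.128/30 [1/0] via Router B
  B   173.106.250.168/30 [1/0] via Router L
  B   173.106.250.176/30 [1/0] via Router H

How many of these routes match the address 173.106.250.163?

Prefixes containing 173.106.250.163:
  173.64.0.0/10 (173.64.0.0 - 173.127.255.255)
  173.106.240.0/20 (173.106.240.0 - 173.106.255.255)
Total matching entries: 2.

2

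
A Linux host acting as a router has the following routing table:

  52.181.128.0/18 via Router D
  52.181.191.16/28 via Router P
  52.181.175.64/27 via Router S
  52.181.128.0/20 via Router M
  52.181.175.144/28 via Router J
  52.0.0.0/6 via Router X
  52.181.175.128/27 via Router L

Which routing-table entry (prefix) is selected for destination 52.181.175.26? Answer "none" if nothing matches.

52.181.128.0/18

Entries matching 52.181.175.26:
  52.0.0.0/6 (52.0.0.0 - 55.255.255.255)
  52.181.128.0/18 (52.181.128.0 - 52.181.191.255)
Most specific is 52.181.128.0/18.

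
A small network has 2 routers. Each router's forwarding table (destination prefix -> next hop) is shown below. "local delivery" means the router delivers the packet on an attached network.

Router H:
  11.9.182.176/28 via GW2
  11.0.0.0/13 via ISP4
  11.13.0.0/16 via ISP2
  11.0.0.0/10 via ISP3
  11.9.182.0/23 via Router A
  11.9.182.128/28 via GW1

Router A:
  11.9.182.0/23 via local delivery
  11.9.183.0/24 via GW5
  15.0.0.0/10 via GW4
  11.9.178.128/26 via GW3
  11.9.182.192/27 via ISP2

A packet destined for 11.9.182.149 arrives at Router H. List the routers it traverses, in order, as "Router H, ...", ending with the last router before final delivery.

At Router H: longest match for 11.9.182.149 is 11.9.182.0/23 -> Router A
At Router A: longest match for 11.9.182.149 is 11.9.182.0/23 -> local delivery

Router H, Router A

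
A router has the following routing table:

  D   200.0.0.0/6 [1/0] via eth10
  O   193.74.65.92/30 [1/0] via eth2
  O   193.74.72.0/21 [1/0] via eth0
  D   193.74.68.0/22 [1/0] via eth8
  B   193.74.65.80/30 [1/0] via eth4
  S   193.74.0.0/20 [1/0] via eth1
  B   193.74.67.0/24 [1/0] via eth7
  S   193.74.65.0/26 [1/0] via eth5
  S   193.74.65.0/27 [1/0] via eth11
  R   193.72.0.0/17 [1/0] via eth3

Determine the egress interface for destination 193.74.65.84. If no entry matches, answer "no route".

no route

No entry's prefix contains 193.74.65.84; there is no default route.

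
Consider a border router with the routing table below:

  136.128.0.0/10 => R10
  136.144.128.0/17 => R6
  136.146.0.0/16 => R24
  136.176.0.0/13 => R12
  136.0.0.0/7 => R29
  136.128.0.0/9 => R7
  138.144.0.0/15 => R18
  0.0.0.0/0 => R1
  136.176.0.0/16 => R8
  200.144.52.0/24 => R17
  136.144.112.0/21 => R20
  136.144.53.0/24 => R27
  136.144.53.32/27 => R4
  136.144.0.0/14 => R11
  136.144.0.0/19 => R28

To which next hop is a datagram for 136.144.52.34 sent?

R11

Routes whose prefix contains 136.144.52.34:
  0.0.0.0/0 (default, matches everything) -> R1
  136.0.0.0/7 (136.0.0.0 - 137.255.255.255) -> R29
  136.128.0.0/9 (136.128.0.0 - 136.255.255.255) -> R7
  136.128.0.0/10 (136.128.0.0 - 136.191.255.255) -> R10
  136.144.0.0/14 (136.144.0.0 - 136.147.255.255) -> R11
More-specific entries that do NOT match:
  136.144.53.32/27 (136.144.53.32 - 136.144.53.63) does not contain 136.144.52.34
  200.144.52.0/24 (200.144.52.0 - 200.144.52.255) does not contain 136.144.52.34
  136.144.53.0/24 (136.144.53.0 - 136.144.53.255) does not contain 136.144.52.34
  136.144.112.0/21 (136.144.112.0 - 136.144.119.255) does not contain 136.144.52.34
  136.144.0.0/19 (136.144.0.0 - 136.144.31.255) does not contain 136.144.52.34
  136.144.128.0/17 (136.144.128.0 - 136.144.255.255) does not contain 136.144.52.34
  136.146.0.0/16 (136.146.0.0 - 136.146.255.255) does not contain 136.144.52.34
  136.176.0.0/16 (136.176.0.0 - 136.176.255.255) does not contain 136.144.52.34
  138.144.0.0/15 (138.144.0.0 - 138.145.255.255) does not contain 136.144.52.34
Longest matching prefix is /14 -> next hop R11.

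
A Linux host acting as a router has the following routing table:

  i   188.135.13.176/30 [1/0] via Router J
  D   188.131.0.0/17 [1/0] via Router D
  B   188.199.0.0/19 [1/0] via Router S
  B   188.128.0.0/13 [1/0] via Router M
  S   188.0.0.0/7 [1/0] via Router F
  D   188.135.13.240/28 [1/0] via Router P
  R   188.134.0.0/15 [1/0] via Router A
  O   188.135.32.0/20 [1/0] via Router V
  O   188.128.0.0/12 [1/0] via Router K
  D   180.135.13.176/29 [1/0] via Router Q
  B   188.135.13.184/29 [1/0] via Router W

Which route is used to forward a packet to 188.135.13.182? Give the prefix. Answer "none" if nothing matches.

188.134.0.0/15

Entries matching 188.135.13.182:
  188.0.0.0/7 (188.0.0.0 - 189.255.255.255)
  188.128.0.0/12 (188.128.0.0 - 188.143.255.255)
  188.128.0.0/13 (188.128.0.0 - 188.135.255.255)
  188.134.0.0/15 (188.134.0.0 - 188.135.255.255)
Most specific is 188.134.0.0/15.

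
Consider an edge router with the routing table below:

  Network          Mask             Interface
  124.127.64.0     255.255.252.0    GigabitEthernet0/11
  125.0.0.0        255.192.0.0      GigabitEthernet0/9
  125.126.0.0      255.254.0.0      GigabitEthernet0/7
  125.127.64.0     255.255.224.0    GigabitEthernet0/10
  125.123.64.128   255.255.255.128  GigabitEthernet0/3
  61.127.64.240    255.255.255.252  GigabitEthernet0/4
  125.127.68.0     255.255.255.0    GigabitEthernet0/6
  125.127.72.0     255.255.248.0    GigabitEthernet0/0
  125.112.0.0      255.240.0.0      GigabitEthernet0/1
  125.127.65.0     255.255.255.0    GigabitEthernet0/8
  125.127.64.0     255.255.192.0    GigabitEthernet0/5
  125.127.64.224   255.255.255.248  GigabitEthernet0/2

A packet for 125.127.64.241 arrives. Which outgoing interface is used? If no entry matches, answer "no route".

Routes whose prefix contains 125.127.64.241:
  125.112.0.0/12 (125.112.0.0 - 125.127.255.255) -> GigabitEthernet0/1
  125.126.0.0/15 (125.126.0.0 - 125.127.255.255) -> GigabitEthernet0/7
  125.127.64.0/18 (125.127.64.0 - 125.127.127.255) -> GigabitEthernet0/5
  125.127.64.0/19 (125.127.64.0 - 125.127.95.255) -> GigabitEthernet0/10
More-specific entries that do NOT match:
  61.127.64.240/30 (61.127.64.240 - 61.127.64.243) does not contain 125.127.64.241
  125.127.64.224/29 (125.127.64.224 - 125.127.64.231) does not contain 125.127.64.241
  125.123.64.128/25 (125.123.64.128 - 125.123.64.255) does not contain 125.127.64.241
  125.127.68.0/24 (125.127.68.0 - 125.127.68.255) does not contain 125.127.64.241
  125.127.65.0/24 (125.127.65.0 - 125.127.65.255) does not contain 125.127.64.241
  124.127.64.0/22 (124.127.64.0 - 124.127.67.255) does not contain 125.127.64.241
  125.127.72.0/21 (125.127.72.0 - 125.127.79.255) does not contain 125.127.64.241
Longest matching prefix is /19 -> interface GigabitEthernet0/10.

GigabitEthernet0/10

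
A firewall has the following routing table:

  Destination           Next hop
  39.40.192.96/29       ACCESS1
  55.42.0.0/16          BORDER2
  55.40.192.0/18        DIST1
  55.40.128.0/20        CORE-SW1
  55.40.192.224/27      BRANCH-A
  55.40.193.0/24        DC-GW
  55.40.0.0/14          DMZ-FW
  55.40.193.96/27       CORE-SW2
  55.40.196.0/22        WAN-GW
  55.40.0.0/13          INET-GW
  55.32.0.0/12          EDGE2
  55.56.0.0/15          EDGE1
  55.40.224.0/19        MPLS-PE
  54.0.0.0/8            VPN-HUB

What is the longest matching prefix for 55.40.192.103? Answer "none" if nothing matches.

55.40.192.0/18

Entries matching 55.40.192.103:
  55.32.0.0/12 (55.32.0.0 - 55.47.255.255)
  55.40.0.0/13 (55.40.0.0 - 55.47.255.255)
  55.40.0.0/14 (55.40.0.0 - 55.43.255.255)
  55.40.192.0/18 (55.40.192.0 - 55.40.255.255)
Most specific is 55.40.192.0/18.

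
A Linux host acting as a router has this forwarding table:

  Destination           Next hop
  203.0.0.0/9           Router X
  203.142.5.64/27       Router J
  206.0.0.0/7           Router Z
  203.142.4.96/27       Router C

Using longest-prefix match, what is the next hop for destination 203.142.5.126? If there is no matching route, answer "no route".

no route

No entry's prefix contains 203.142.5.126; there is no default route.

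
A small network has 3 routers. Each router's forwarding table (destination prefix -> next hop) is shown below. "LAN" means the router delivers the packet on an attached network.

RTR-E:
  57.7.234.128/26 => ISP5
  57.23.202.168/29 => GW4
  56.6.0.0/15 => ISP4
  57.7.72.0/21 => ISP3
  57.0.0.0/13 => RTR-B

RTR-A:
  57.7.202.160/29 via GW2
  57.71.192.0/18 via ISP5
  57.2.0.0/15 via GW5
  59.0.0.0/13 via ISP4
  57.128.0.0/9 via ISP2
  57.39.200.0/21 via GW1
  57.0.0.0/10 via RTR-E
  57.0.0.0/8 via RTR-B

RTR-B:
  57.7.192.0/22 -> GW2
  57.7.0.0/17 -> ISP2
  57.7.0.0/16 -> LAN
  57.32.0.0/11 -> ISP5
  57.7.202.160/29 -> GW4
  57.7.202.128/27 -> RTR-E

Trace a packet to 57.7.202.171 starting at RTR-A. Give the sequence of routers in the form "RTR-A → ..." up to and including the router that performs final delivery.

RTR-A → RTR-E → RTR-B

At RTR-A: longest match for 57.7.202.171 is 57.0.0.0/10 -> RTR-E
At RTR-E: longest match for 57.7.202.171 is 57.0.0.0/13 -> RTR-B
At RTR-B: longest match for 57.7.202.171 is 57.7.0.0/16 -> LAN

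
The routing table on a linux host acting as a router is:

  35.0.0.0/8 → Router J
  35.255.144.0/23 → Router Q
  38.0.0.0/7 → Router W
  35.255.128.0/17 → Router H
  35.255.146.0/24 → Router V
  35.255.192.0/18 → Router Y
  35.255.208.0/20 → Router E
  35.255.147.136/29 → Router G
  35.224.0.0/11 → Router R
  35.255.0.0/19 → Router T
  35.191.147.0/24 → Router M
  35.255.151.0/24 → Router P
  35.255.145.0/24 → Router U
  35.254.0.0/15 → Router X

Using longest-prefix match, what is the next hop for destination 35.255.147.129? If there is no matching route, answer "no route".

Routes whose prefix contains 35.255.147.129:
  35.0.0.0/8 (35.0.0.0 - 35.255.255.255) -> Router J
  35.224.0.0/11 (35.224.0.0 - 35.255.255.255) -> Router R
  35.254.0.0/15 (35.254.0.0 - 35.255.255.255) -> Router X
  35.255.128.0/17 (35.255.128.0 - 35.255.255.255) -> Router H
More-specific entries that do NOT match:
  35.255.147.136/29 (35.255.147.136 - 35.255.147.143) does not contain 35.255.147.129
  35.255.146.0/24 (35.255.146.0 - 35.255.146.255) does not contain 35.255.147.129
  35.191.147.0/24 (35.191.147.0 - 35.191.147.255) does not contain 35.255.147.129
  35.255.151.0/24 (35.255.151.0 - 35.255.151.255) does not contain 35.255.147.129
  35.255.145.0/24 (35.255.145.0 - 35.255.145.255) does not contain 35.255.147.129
  35.255.144.0/23 (35.255.144.0 - 35.255.145.255) does not contain 35.255.147.129
  35.255.208.0/20 (35.255.208.0 - 35.255.223.255) does not contain 35.255.147.129
  35.255.0.0/19 (35.255.0.0 - 35.255.31.255) does not contain 35.255.147.129
  35.255.192.0/18 (35.255.192.0 - 35.255.255.255) does not contain 35.255.147.129
Longest matching prefix is /17 -> next hop Router H.

Router H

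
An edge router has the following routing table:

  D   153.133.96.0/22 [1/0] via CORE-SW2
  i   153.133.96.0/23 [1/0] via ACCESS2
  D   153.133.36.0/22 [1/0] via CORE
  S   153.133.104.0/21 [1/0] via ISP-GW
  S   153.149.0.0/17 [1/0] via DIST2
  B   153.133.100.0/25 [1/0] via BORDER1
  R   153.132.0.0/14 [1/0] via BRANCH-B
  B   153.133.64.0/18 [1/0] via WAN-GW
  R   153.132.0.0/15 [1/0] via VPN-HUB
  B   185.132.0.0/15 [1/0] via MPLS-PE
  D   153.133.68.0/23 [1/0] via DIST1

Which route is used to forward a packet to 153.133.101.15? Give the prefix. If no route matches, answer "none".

Entries matching 153.133.101.15:
  153.132.0.0/14 (153.132.0.0 - 153.135.255.255)
  153.132.0.0/15 (153.132.0.0 - 153.133.255.255)
  153.133.64.0/18 (153.133.64.0 - 153.133.127.255)
Most specific is 153.133.64.0/18.

153.133.64.0/18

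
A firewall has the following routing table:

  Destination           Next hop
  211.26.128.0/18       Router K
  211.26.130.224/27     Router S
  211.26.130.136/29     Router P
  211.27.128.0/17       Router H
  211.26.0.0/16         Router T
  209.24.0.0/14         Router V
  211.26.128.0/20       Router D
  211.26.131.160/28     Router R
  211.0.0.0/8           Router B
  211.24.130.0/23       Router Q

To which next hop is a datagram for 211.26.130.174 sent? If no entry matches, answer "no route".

Router D

Routes whose prefix contains 211.26.130.174:
  211.0.0.0/8 (211.0.0.0 - 211.255.255.255) -> Router B
  211.26.0.0/16 (211.26.0.0 - 211.26.255.255) -> Router T
  211.26.128.0/18 (211.26.128.0 - 211.26.191.255) -> Router K
  211.26.128.0/20 (211.26.128.0 - 211.26.143.255) -> Router D
More-specific entries that do NOT match:
  211.26.130.136/29 (211.26.130.136 - 211.26.130.143) does not contain 211.26.130.174
  211.26.131.160/28 (211.26.131.160 - 211.26.131.175) does not contain 211.26.130.174
  211.26.130.224/27 (211.26.130.224 - 211.26.130.255) does not contain 211.26.130.174
  211.24.130.0/23 (211.24.130.0 - 211.24.131.255) does not contain 211.26.130.174
Longest matching prefix is /20 -> next hop Router D.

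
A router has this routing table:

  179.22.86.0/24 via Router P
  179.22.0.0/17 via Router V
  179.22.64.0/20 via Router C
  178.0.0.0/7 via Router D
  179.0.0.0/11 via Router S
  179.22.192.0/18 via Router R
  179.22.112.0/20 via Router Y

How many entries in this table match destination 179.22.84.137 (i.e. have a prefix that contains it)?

3

Prefixes containing 179.22.84.137:
  178.0.0.0/7 (178.0.0.0 - 179.255.255.255)
  179.0.0.0/11 (179.0.0.0 - 179.31.255.255)
  179.22.0.0/17 (179.22.0.0 - 179.22.127.255)
Total matching entries: 3.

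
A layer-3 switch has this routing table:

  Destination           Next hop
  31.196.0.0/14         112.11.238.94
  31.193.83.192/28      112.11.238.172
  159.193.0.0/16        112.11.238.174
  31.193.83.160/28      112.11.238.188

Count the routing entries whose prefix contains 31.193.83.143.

No listed prefix contains 31.193.83.143.
Total matching entries: 0.

0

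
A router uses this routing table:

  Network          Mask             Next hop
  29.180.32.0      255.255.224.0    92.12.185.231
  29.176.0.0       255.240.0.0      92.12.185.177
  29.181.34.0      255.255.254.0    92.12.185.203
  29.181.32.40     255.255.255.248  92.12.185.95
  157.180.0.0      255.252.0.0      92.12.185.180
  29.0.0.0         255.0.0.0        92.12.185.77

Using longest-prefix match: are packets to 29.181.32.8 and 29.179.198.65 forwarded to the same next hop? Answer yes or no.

29.181.32.8: longest match 29.176.0.0/12 -> 92.12.185.177
29.179.198.65: longest match 29.176.0.0/12 -> 92.12.185.177

yes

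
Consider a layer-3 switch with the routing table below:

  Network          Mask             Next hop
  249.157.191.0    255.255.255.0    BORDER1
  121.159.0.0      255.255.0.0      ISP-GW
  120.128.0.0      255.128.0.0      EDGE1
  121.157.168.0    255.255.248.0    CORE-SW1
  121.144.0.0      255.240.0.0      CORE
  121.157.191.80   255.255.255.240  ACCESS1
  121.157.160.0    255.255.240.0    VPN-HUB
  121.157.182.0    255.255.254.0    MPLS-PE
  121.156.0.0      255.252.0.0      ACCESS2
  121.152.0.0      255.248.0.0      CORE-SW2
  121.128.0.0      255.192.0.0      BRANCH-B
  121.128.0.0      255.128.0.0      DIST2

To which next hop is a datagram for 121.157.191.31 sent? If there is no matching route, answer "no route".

ACCESS2

Routes whose prefix contains 121.157.191.31:
  121.128.0.0/9 (121.128.0.0 - 121.255.255.255) -> DIST2
  121.128.0.0/10 (121.128.0.0 - 121.191.255.255) -> BRANCH-B
  121.144.0.0/12 (121.144.0.0 - 121.159.255.255) -> CORE
  121.152.0.0/13 (121.152.0.0 - 121.159.255.255) -> CORE-SW2
  121.156.0.0/14 (121.156.0.0 - 121.159.255.255) -> ACCESS2
More-specific entries that do NOT match:
  121.157.191.80/28 (121.157.191.80 - 121.157.191.95) does not contain 121.157.191.31
  249.157.191.0/24 (249.157.191.0 - 249.157.191.255) does not contain 121.157.191.31
  121.157.182.0/23 (121.157.182.0 - 121.157.183.255) does not contain 121.157.191.31
  121.157.168.0/21 (121.157.168.0 - 121.157.175.255) does not contain 121.157.191.31
  121.157.160.0/20 (121.157.160.0 - 121.157.175.255) does not contain 121.157.191.31
  121.159.0.0/16 (121.159.0.0 - 121.159.255.255) does not contain 121.157.191.31
Longest matching prefix is /14 -> next hop ACCESS2.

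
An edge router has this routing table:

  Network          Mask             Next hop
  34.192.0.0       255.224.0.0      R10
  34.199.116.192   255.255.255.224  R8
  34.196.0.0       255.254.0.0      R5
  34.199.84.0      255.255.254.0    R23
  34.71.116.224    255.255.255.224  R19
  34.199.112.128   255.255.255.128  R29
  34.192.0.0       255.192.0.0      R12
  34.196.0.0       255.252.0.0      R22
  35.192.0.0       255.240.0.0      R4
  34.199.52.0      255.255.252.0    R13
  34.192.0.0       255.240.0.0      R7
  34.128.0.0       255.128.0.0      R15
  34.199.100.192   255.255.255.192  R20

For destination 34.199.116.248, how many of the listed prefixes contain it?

Prefixes containing 34.199.116.248:
  34.128.0.0/9 (34.128.0.0 - 34.255.255.255)
  34.192.0.0/10 (34.192.0.0 - 34.255.255.255)
  34.192.0.0/11 (34.192.0.0 - 34.223.255.255)
  34.192.0.0/12 (34.192.0.0 - 34.207.255.255)
  34.196.0.0/14 (34.196.0.0 - 34.199.255.255)
Total matching entries: 5.

5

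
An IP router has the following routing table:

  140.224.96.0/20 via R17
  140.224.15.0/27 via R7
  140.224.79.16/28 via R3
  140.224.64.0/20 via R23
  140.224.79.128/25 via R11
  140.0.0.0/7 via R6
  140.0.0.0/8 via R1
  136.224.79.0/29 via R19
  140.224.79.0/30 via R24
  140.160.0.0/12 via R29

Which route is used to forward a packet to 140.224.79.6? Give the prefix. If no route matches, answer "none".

140.224.64.0/20

Entries matching 140.224.79.6:
  140.0.0.0/7 (140.0.0.0 - 141.255.255.255)
  140.0.0.0/8 (140.0.0.0 - 140.255.255.255)
  140.224.64.0/20 (140.224.64.0 - 140.224.79.255)
Most specific is 140.224.64.0/20.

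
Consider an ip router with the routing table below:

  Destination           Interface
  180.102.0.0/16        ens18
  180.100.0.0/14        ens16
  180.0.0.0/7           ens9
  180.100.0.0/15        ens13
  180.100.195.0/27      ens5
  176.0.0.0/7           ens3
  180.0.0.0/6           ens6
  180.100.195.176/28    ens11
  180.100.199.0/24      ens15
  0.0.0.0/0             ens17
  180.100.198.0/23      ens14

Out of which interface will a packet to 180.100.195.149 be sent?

Routes whose prefix contains 180.100.195.149:
  0.0.0.0/0 (default, matches everything) -> ens17
  180.0.0.0/6 (180.0.0.0 - 183.255.255.255) -> ens6
  180.0.0.0/7 (180.0.0.0 - 181.255.255.255) -> ens9
  180.100.0.0/14 (180.100.0.0 - 180.103.255.255) -> ens16
  180.100.0.0/15 (180.100.0.0 - 180.101.255.255) -> ens13
More-specific entries that do NOT match:
  180.100.195.176/28 (180.100.195.176 - 180.100.195.191) does not contain 180.100.195.149
  180.100.195.0/27 (180.100.195.0 - 180.100.195.31) does not contain 180.100.195.149
  180.100.199.0/24 (180.100.199.0 - 180.100.199.255) does not contain 180.100.195.149
  180.100.198.0/23 (180.100.198.0 - 180.100.199.255) does not contain 180.100.195.149
  180.102.0.0/16 (180.102.0.0 - 180.102.255.255) does not contain 180.100.195.149
Longest matching prefix is /15 -> interface ens13.

ens13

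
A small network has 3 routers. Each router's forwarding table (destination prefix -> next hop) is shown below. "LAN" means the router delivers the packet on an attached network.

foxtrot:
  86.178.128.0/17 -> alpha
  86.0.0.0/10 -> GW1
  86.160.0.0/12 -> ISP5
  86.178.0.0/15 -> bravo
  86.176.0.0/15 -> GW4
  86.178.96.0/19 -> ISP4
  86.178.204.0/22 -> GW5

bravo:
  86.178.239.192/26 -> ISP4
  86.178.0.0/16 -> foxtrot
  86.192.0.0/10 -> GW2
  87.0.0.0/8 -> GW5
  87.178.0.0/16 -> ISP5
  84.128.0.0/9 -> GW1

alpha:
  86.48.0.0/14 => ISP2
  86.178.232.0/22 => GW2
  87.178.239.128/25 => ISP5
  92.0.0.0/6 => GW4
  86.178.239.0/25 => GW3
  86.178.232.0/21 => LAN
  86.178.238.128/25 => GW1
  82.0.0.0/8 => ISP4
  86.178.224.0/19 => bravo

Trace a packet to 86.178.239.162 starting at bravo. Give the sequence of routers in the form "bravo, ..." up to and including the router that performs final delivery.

bravo, foxtrot, alpha

At bravo: longest match for 86.178.239.162 is 86.178.0.0/16 -> foxtrot
At foxtrot: longest match for 86.178.239.162 is 86.178.128.0/17 -> alpha
At alpha: longest match for 86.178.239.162 is 86.178.232.0/21 -> LAN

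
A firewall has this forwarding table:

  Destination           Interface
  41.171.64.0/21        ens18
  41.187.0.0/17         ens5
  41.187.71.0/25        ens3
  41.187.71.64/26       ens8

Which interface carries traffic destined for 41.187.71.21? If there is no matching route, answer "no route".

Routes whose prefix contains 41.187.71.21:
  41.187.0.0/17 (41.187.0.0 - 41.187.127.255) -> ens5
  41.187.71.0/25 (41.187.71.0 - 41.187.71.127) -> ens3
More-specific entries that do NOT match:
  41.187.71.64/26 (41.187.71.64 - 41.187.71.127) does not contain 41.187.71.21
Longest matching prefix is /25 -> interface ens3.

ens3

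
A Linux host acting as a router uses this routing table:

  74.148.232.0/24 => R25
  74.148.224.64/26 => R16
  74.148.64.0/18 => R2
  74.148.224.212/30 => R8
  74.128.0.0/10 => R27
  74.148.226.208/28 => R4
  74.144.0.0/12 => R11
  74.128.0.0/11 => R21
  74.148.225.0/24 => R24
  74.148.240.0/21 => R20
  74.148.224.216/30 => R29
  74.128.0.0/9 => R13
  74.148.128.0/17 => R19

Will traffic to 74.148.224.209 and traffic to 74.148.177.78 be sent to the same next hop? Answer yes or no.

74.148.224.209: longest match 74.148.128.0/17 -> R19
74.148.177.78: longest match 74.148.128.0/17 -> R19

yes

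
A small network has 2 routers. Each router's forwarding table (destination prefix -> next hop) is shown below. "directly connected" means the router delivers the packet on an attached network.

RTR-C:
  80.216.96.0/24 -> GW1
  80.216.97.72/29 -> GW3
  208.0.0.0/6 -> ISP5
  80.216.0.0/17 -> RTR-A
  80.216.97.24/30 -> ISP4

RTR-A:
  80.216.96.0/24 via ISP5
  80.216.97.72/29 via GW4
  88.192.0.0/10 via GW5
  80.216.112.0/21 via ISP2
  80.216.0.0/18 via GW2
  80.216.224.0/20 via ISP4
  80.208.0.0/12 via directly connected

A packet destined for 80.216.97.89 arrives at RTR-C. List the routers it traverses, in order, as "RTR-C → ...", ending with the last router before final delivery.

RTR-C → RTR-A

At RTR-C: longest match for 80.216.97.89 is 80.216.0.0/17 -> RTR-A
At RTR-A: longest match for 80.216.97.89 is 80.208.0.0/12 -> directly connected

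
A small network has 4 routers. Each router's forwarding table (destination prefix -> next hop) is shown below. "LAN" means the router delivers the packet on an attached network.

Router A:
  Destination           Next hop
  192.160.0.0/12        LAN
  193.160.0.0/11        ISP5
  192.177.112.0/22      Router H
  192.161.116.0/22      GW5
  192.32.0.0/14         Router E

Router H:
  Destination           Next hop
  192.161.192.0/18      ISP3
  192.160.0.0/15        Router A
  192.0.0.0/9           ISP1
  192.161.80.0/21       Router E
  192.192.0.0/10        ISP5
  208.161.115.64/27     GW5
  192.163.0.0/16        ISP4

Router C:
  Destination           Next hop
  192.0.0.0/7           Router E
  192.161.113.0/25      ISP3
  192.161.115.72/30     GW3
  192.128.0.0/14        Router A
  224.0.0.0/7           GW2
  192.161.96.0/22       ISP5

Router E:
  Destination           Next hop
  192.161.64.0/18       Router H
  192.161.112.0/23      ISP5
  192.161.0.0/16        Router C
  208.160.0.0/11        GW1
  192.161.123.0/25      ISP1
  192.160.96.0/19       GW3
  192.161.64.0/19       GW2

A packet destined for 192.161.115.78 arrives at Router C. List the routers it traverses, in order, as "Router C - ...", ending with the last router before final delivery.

Router C - Router E - Router H - Router A

At Router C: longest match for 192.161.115.78 is 192.0.0.0/7 -> Router E
At Router E: longest match for 192.161.115.78 is 192.161.64.0/18 -> Router H
At Router H: longest match for 192.161.115.78 is 192.160.0.0/15 -> Router A
At Router A: longest match for 192.161.115.78 is 192.160.0.0/12 -> LAN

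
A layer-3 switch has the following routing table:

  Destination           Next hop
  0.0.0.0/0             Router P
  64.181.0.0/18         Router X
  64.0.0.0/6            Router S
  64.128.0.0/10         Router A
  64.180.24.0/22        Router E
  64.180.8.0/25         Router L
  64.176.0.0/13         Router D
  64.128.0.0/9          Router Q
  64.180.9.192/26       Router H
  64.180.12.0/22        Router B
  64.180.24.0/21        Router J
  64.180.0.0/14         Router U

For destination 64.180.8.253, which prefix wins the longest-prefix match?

Entries matching 64.180.8.253:
  0.0.0.0/0 (default, matches everything)
  64.0.0.0/6 (64.0.0.0 - 67.255.255.255)
  64.128.0.0/9 (64.128.0.0 - 64.255.255.255)
  64.128.0.0/10 (64.128.0.0 - 64.191.255.255)
  64.176.0.0/13 (64.176.0.0 - 64.183.255.255)
  64.180.0.0/14 (64.180.0.0 - 64.183.255.255)
Most specific is 64.180.0.0/14.

64.180.0.0/14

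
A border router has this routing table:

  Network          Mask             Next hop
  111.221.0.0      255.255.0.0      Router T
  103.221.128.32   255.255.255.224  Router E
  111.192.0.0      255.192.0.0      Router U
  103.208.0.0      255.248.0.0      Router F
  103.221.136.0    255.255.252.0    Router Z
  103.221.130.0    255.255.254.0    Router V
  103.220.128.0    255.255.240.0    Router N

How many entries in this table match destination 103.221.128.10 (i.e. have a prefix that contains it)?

No listed prefix contains 103.221.128.10.
Total matching entries: 0.

0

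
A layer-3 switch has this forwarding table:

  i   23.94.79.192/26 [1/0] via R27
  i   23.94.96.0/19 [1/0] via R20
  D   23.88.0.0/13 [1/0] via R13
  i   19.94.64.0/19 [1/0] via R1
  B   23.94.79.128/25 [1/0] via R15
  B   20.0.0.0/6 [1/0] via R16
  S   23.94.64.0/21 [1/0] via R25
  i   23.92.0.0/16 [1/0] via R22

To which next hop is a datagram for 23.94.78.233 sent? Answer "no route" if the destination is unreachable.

Routes whose prefix contains 23.94.78.233:
  20.0.0.0/6 (20.0.0.0 - 23.255.255.255) -> R16
  23.88.0.0/13 (23.88.0.0 - 23.95.255.255) -> R13
More-specific entries that do NOT match:
  23.94.79.192/26 (23.94.79.192 - 23.94.79.255) does not contain 23.94.78.233
  23.94.79.128/25 (23.94.79.128 - 23.94.79.255) does not contain 23.94.78.233
  23.94.64.0/21 (23.94.64.0 - 23.94.71.255) does not contain 23.94.78.233
  23.94.96.0/19 (23.94.96.0 - 23.94.127.255) does not contain 23.94.78.233
  19.94.64.0/19 (19.94.64.0 - 19.94.95.255) does not contain 23.94.78.233
  23.92.0.0/16 (23.92.0.0 - 23.92.255.255) does not contain 23.94.78.233
Longest matching prefix is /13 -> next hop R13.

R13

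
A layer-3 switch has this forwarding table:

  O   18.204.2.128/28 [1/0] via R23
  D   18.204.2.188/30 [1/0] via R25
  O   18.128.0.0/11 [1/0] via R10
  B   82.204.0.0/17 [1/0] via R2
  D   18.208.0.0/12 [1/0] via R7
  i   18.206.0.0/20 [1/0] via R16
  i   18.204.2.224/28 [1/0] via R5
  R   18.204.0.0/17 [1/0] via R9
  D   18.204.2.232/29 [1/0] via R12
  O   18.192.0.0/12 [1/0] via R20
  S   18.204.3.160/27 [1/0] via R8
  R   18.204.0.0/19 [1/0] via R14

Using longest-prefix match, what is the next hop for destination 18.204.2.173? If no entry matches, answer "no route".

Routes whose prefix contains 18.204.2.173:
  18.192.0.0/12 (18.192.0.0 - 18.207.255.255) -> R20
  18.204.0.0/17 (18.204.0.0 - 18.204.127.255) -> R9
  18.204.0.0/19 (18.204.0.0 - 18.204.31.255) -> R14
More-specific entries that do NOT match:
  18.204.2.188/30 (18.204.2.188 - 18.204.2.191) does not contain 18.204.2.173
  18.204.2.232/29 (18.204.2.232 - 18.204.2.239) does not contain 18.204.2.173
  18.204.2.128/28 (18.204.2.128 - 18.204.2.143) does not contain 18.204.2.173
  18.204.2.224/28 (18.204.2.224 - 18.204.2.239) does not contain 18.204.2.173
  18.204.3.160/27 (18.204.3.160 - 18.204.3.191) does not contain 18.204.2.173
  18.206.0.0/20 (18.206.0.0 - 18.206.15.255) does not contain 18.204.2.173
Longest matching prefix is /19 -> next hop R14.

R14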